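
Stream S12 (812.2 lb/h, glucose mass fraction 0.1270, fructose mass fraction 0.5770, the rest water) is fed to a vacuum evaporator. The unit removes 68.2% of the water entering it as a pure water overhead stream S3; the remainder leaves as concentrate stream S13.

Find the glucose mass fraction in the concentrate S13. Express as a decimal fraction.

glucose is not removed: 812.2×0.127 = 103.15 lb/h of glucose enters S13.
water entering = 812.2×0.296 = 240.41 lb/h; overhead removed = 0.682×240.41 = 163.96 lb/h.
Concentrate = 812.2 − 163.96 = 648.24 lb/h.
Mass fraction = 103.15/648.24 = 0.1591.

0.1591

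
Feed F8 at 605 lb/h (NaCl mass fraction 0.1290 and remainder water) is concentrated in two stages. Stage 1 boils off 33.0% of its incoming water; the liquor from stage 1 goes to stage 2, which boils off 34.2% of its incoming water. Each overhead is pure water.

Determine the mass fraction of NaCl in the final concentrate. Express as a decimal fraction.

0.2515

water in feed = 605×0.871 = 526.96 lb/h.
After stage 1: water left = (1−0.330)×526.96 = 353.06; stream total = 431.1 lb/h.
After stage 2: water left = (1−0.342)×353.06 = 232.31; final concentrate = 310.36 lb/h.
NaCl fraction = 78.045/310.36 = 0.2515.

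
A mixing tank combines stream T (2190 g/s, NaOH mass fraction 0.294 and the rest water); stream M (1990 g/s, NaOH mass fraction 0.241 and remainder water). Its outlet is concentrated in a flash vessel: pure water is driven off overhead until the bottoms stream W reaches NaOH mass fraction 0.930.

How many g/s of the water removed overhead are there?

NaOH entering = 2190×0.294 + 1990×0.241 = 1123.5 g/s.
All NaOH reports to W, so W = 1123.5/0.930 = 1208 g/s.
Total feed = 4180 g/s; overhead = 4180 − 1208 = 2972 g/s.

2972 g/s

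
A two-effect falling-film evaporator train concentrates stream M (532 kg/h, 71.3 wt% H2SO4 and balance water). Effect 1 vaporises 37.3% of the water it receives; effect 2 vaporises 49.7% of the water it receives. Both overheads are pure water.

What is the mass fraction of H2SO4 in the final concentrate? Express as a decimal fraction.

0.887

water in feed = 532×0.287 = 152.68 kg/h.
After stage 1: water left = (1−0.373)×152.68 = 95.733; stream total = 475.05 kg/h.
After stage 2: water left = (1−0.497)×95.733 = 48.154; final concentrate = 427.47 kg/h.
H2SO4 fraction = 379.32/427.47 = 0.887.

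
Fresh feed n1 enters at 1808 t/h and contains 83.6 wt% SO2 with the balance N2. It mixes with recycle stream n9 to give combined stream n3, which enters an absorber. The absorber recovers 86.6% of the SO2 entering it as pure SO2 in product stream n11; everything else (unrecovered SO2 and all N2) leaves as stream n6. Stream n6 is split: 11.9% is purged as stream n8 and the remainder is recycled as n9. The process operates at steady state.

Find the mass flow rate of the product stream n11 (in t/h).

1484 t/h

SO2 in n3: m_A = 1808×0.836 + (1−0.119)·(1−0.866)·m_A, so m_A = 1511.5/0.8819 = 1713.8 t/h.
Product n11 = 0.866×1713.8 = 1484.2 t/h.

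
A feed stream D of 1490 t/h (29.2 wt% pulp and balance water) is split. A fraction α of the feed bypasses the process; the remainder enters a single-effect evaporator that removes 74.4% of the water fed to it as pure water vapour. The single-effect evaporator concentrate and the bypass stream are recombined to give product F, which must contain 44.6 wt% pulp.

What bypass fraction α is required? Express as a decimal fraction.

All 1490×0.292 = 435.08 t/h of pulp reaches F, so F = 435.08/0.446 = 975.52 t/h and vapour = 514.48 t/h.
The evaporator receives (1−α)·1490 of feed at 0.708 water and removes 0.744 of that water:
0.744×0.708×(1−α)×1490 = 514.48
(1−α) = 514.48/784.86 = 0.6555;  α = 0.3445.

0.344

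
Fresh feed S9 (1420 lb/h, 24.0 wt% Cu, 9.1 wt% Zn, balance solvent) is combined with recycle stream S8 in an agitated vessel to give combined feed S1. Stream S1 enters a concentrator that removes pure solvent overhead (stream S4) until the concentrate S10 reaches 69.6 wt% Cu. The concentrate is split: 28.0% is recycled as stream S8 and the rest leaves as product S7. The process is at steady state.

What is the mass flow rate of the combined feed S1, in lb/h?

1610 lb/h

Overall Cu balance (none leaves overhead): Cu in fresh feed = Cu in product, i.e. 1420×0.240 = (1−0.280)·S10·0.696.
S10 = 340.8/(0.696×0.720) = 680.08 lb/h.
Recycle S8 = 0.280×680.08 = 190.42 lb/h.
Combined feed S1 = 1420 + 190.42 = 1610.4 lb/h.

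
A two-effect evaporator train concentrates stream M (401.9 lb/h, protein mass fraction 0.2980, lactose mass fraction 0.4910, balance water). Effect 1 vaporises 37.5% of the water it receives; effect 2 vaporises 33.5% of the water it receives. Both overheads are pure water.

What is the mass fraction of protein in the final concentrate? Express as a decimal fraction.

0.3399

water in feed = 401.9×0.211 = 84.801 lb/h.
After stage 1: water left = (1−0.375)×84.801 = 53.001; stream total = 370.1 lb/h.
After stage 2: water left = (1−0.335)×53.001 = 35.245; final concentrate = 352.34 lb/h.
protein fraction = 119.77/352.34 = 0.3399.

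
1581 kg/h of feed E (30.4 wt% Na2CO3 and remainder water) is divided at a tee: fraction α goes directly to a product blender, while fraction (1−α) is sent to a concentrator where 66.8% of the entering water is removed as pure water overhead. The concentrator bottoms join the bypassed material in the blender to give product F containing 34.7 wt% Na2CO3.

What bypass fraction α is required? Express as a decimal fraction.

All 1581×0.304 = 480.62 kg/h of Na2CO3 reaches F, so F = 480.62/0.347 = 1385.1 kg/h and vapour = 195.92 kg/h.
The evaporator receives (1−α)·1581 of feed at 0.696 water and removes 0.668 of that water:
0.668×0.696×(1−α)×1581 = 195.92
(1−α) = 195.92/735.05 = 0.2665;  α = 0.7335.

0.733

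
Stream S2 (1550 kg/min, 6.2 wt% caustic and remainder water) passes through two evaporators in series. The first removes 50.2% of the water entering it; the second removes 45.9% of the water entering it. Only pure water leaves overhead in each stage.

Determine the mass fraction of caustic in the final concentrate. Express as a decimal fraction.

0.197

water in feed = 1550×0.938 = 1453.9 kg/min.
After stage 1: water left = (1−0.502)×1453.9 = 724.04; stream total = 820.14 kg/min.
After stage 2: water left = (1−0.459)×724.04 = 391.71; final concentrate = 487.81 kg/min.
caustic fraction = 96.1/487.81 = 0.197.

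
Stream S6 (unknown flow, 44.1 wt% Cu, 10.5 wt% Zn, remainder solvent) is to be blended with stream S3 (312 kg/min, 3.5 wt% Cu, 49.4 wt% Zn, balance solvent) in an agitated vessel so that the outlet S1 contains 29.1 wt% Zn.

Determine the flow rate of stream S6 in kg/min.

Let S6 be the unknown flow. Total out = 312 + S6.
Zn balance: 154.13 + 0.105·S6 = 0.291·(312 + S6)
(0.105 − 0.291)·S6 = 0.291×312 − 154.13 = -63.336
S6 = -63.336 / -0.186 = 340.52 kg/min

340.5 kg/min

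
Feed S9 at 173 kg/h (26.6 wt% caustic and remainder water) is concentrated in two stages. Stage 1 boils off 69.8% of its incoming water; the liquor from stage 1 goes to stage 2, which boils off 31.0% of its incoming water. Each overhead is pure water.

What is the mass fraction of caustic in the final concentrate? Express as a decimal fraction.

0.635

water in feed = 173×0.734 = 126.98 kg/h.
After stage 1: water left = (1−0.698)×126.98 = 38.349; stream total = 84.367 kg/h.
After stage 2: water left = (1−0.310)×38.349 = 26.461; final concentrate = 72.479 kg/h.
caustic fraction = 46.018/72.479 = 0.635.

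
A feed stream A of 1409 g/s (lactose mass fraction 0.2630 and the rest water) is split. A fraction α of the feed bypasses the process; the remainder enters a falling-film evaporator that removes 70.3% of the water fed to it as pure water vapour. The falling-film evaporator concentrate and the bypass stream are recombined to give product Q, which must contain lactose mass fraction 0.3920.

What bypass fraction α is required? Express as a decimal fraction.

All 1409×0.263 = 370.57 g/s of lactose reaches Q, so Q = 370.57/0.392 = 945.32 g/s and vapour = 463.68 g/s.
The evaporator receives (1−α)·1409 of feed at 0.737 water and removes 0.703 of that water:
0.703×0.737×(1−α)×1409 = 463.68
(1−α) = 463.68/730.02 = 0.6352;  α = 0.3648.

0.365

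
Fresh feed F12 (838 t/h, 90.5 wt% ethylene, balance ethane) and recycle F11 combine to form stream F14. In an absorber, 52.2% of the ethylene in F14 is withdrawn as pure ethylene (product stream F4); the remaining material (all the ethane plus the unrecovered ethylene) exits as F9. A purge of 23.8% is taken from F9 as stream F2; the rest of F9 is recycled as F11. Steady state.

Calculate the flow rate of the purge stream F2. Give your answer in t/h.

ethane enters only via F12 and leaves only via the purge: 838×0.095 = 0.238×(ethane in F9), and the absorber passes all ethane, so ethane in F14 = ethane in F9 = 334.5 t/h.
ethylene in F14: m_A = 838×0.905 + (1−0.238)·(1−0.522)·m_A, so m_A = 758.39/0.6358 = 1192.9 t/h.
F9 = (1−0.522)×1192.9 + 334.5 = 904.69 t/h.
Purge F2 = 0.238×904.69 = 215.32 t/h.

215.3 t/h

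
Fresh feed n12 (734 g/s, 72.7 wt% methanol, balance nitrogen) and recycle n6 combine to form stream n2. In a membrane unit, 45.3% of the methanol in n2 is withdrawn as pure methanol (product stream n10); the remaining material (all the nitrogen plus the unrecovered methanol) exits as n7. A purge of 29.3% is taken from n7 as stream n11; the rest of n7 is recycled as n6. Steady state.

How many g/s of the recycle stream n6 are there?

nitrogen enters only via n12 and leaves only via the purge: 734×0.273 = 0.293×(nitrogen in n7), and the membrane unit passes all nitrogen, so nitrogen in n2 = nitrogen in n7 = 683.9 g/s.
methanol in n2: m_A = 734×0.727 + (1−0.293)·(1−0.453)·m_A, so m_A = 533.62/0.6133 = 870.12 g/s.
n7 = (1−0.453)×870.12 + 683.9 = 1159.9 g/s.
Recycle n6 = (1−0.293)×1159.9 = 820.02 g/s.

820 g/s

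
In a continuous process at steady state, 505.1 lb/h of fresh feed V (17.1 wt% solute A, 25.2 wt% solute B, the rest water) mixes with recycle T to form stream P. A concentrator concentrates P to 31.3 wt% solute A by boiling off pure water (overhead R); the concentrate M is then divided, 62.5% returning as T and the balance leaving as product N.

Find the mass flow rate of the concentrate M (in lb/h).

735.9 lb/h

Overall solute A balance (none leaves overhead): solute A in fresh feed = solute A in product, i.e. 505.1×0.171 = (1−0.625)·M·0.313.
M = 86.372/(0.313×0.375) = 735.86 lb/h.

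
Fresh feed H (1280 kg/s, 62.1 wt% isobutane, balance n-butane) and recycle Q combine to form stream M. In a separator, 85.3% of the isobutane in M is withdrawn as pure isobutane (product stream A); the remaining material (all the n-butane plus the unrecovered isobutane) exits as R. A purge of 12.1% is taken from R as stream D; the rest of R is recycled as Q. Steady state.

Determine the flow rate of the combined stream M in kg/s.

4922 kg/s

n-butane enters only via H and leaves only via the purge: 1280×0.379 = 0.121×(n-butane in R), and the separator passes all n-butane, so n-butane in M = n-butane in R = 4009.3 kg/s.
isobutane in M: m_A = 1280×0.621 + (1−0.121)·(1−0.853)·m_A, so m_A = 794.88/0.8708 = 912.83 kg/s.
M = 912.83 + 4009.3 = 4922.1 kg/s.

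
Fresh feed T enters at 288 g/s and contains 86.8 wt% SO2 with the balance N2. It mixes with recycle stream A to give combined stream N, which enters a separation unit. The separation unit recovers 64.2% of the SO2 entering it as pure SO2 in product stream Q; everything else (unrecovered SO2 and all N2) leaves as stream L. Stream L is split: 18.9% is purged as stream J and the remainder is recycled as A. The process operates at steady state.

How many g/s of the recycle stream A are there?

N2 enters only via T and leaves only via the purge: 288×0.132 = 0.189×(N2 in L), and the separation unit passes all N2, so N2 in N = N2 in L = 201.14 g/s.
SO2 in N: m_A = 288×0.868 + (1−0.189)·(1−0.642)·m_A, so m_A = 249.98/0.7097 = 352.26 g/s.
L = (1−0.642)×352.26 + 201.14 = 327.25 g/s.
Recycle A = (1−0.189)×327.25 = 265.4 g/s.

265.4 g/s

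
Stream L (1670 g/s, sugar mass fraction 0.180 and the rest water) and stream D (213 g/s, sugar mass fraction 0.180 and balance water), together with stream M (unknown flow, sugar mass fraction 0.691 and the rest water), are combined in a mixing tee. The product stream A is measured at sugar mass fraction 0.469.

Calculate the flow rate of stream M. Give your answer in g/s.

Let M be the unknown flow. Total out = 1883 + M.
sugar balance: 338.94 + 0.691·M = 0.469·(1883 + M)
(0.691 − 0.469)·M = 0.469×1883 − 338.94 = 544.19
M = 544.19 / 0.222 = 2451.3 g/s

2451 g/s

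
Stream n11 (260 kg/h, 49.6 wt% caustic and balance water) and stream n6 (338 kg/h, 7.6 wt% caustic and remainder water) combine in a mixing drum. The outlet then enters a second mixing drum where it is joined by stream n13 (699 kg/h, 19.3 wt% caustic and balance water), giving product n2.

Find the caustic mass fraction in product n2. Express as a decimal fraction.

Overall, product flow = 1297 kg/h.
caustic in = 260×0.496 + 338×0.076 + 699×0.193 = 289.56 kg/h.
caustic fraction in n2 = 0.2232.

0.2232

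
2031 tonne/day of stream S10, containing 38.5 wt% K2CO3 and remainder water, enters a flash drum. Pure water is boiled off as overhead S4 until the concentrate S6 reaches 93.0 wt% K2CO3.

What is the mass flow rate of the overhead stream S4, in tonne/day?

1190 tonne/day

K2CO3 is conserved: 2031×0.385 = 781.94 tonne/day all reports to the concentrate.
Concentrate = 781.94/(target fraction) = 840.79 tonne/day.
Overhead = 2031 − 840.79 = 1190.2 tonne/day.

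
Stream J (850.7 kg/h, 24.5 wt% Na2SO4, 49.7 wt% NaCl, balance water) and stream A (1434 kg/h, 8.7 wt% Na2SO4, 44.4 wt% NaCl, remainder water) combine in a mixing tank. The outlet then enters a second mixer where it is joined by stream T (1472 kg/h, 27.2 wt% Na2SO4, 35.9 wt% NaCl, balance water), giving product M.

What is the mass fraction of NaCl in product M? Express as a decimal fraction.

0.4227

Overall, product flow = 3756.7 kg/h.
NaCl in = 850.7×0.497 + 1434×0.444 + 1472×0.359 = 1587.9 kg/h.
NaCl fraction in M = 0.4227.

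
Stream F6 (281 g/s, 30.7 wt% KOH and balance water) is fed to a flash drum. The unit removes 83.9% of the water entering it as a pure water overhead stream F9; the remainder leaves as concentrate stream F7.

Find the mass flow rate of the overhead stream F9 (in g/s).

163.4 g/s

water entering = 281×0.693 = 194.73 g/s; overhead removed = 0.839×194.73 = 163.38 g/s.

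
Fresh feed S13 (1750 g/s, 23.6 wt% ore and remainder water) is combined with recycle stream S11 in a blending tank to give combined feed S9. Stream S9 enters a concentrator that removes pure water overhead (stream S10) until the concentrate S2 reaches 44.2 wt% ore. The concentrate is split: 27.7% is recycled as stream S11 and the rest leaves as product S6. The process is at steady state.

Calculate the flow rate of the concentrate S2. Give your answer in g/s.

Overall ore balance (none leaves overhead): ore in fresh feed = ore in product, i.e. 1750×0.236 = (1−0.277)·S2·0.442.
S2 = 413/(0.442×0.723) = 1292.4 g/s.

1292 g/s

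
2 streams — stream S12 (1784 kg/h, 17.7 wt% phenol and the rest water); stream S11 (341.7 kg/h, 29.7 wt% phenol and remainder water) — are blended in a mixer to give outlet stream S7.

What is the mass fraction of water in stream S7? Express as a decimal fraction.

0.8037

Total flow out = 1784 + 341.7 = 2125.7 kg/h.
water in = 1784×0.823 + 341.7×0.703 = 1708.4 kg/h.
water mass fraction in S7 = 1708.4/2125.7 = 0.8037.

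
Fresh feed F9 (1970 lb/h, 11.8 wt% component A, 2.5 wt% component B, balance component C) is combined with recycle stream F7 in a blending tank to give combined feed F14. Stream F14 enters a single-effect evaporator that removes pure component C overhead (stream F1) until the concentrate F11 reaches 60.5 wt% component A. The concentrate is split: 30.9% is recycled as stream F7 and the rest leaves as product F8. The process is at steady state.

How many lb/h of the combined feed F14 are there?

Overall component A balance (none leaves overhead): component A in fresh feed = component A in product, i.e. 1970×0.118 = (1−0.309)·F11·0.605.
F11 = 232.46/(0.605×0.691) = 556.05 lb/h.
Recycle F7 = 0.309×556.05 = 171.82 lb/h.
Combined feed F14 = 1970 + 171.82 = 2141.8 lb/h.

2142 lb/h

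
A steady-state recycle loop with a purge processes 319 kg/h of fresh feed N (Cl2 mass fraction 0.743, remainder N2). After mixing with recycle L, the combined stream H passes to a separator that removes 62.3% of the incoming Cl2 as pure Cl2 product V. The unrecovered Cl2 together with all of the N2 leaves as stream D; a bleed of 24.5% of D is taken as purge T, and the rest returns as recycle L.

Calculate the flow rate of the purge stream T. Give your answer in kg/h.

112.6 kg/h

N2 enters only via N and leaves only via the purge: 319×0.257 = 0.245×(N2 in D), and the separator passes all N2, so N2 in H = N2 in D = 334.62 kg/h.
Cl2 in H: m_A = 319×0.743 + (1−0.245)·(1−0.623)·m_A, so m_A = 237.02/0.7154 = 331.32 kg/h.
D = (1−0.623)×331.32 + 334.62 = 459.53 kg/h.
Purge T = 0.245×459.53 = 112.59 kg/h.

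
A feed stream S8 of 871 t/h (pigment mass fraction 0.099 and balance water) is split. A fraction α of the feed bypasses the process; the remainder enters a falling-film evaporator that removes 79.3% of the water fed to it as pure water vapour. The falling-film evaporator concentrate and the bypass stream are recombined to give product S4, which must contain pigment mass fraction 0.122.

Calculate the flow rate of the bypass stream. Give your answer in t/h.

All 871×0.099 = 86.229 t/h of pigment reaches S4, so S4 = 86.229/0.122 = 706.8 t/h and vapour = 164.2 t/h.
The evaporator receives (1−α)·871 of feed at 0.901 water and removes 0.793 of that water:
0.793×0.901×(1−α)×871 = 164.2
(1−α) = 164.2/622.32 = 0.2639;  α = 0.7361.
Bypass flow = 0.7361×871 = 641.18 t/h.

641.2 t/h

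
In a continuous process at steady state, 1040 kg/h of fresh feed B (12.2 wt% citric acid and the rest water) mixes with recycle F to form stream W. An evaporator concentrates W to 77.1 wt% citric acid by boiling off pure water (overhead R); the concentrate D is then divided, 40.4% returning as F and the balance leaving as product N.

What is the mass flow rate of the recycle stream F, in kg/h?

Overall citric acid balance (none leaves overhead): citric acid in fresh feed = citric acid in product, i.e. 1040×0.122 = (1−0.404)·D·0.771.
D = 126.88/(0.771×0.596) = 276.12 kg/h.
Recycle F = 0.404×276.12 = 111.55 kg/h.

111.6 kg/h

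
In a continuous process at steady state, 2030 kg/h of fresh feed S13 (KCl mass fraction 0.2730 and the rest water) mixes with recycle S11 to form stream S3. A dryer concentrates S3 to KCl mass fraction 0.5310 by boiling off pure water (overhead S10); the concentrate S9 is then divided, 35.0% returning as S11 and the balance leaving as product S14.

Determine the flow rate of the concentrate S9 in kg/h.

1606 kg/h

Overall KCl balance (none leaves overhead): KCl in fresh feed = KCl in product, i.e. 2030×0.273 = (1−0.350)·S9·0.531.
S9 = 554.19/(0.531×0.650) = 1605.6 kg/h.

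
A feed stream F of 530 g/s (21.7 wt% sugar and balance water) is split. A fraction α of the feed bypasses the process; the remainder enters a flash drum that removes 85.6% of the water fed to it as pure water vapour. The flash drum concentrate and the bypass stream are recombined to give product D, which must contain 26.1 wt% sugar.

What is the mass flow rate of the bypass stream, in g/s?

396.7 g/s

All 530×0.217 = 115.01 g/s of sugar reaches D, so D = 115.01/0.261 = 440.65 g/s and vapour = 89.349 g/s.
The evaporator receives (1−α)·530 of feed at 0.783 water and removes 0.856 of that water:
0.856×0.783×(1−α)×530 = 89.349
(1−α) = 89.349/355.23 = 0.2515;  α = 0.7485.
Bypass flow = 0.7485×530 = 396.69 g/s.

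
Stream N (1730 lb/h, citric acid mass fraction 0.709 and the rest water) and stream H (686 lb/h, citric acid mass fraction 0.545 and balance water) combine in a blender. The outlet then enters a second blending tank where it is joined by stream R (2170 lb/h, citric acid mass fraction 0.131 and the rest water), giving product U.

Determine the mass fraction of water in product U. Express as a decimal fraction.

Overall, product flow = 4586 lb/h.
water in = 1730×0.291 + 686×0.455 + 2170×0.869 = 2701.3 lb/h.
water fraction in U = 0.589.

0.589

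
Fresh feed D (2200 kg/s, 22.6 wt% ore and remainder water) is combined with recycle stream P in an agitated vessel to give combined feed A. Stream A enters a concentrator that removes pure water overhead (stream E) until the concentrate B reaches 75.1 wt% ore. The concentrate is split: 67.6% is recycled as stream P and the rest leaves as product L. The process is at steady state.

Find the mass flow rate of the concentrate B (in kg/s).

Overall ore balance (none leaves overhead): ore in fresh feed = ore in product, i.e. 2200×0.226 = (1−0.676)·B·0.751.
B = 497.2/(0.751×0.324) = 2043.4 kg/s.

2043 kg/s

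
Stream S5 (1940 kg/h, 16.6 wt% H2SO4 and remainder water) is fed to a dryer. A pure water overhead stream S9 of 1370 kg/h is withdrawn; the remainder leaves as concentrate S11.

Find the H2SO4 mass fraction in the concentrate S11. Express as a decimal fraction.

H2SO4 is not removed: 1940×0.166 = 322.04 kg/h of H2SO4 enters S11.
Concentrate = 1940 − 1370 = 570 kg/h.
Mass fraction = 322.04/570 = 0.565.

0.565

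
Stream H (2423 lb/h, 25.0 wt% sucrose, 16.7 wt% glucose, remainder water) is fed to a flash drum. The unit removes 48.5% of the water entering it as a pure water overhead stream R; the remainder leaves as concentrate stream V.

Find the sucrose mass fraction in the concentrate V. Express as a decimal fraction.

0.349

sucrose is not removed: 2423×0.250 = 605.75 lb/h of sucrose enters V.
water entering = 2423×0.583 = 1412.6 lb/h; overhead removed = 0.485×1412.6 = 685.12 lb/h.
Concentrate = 2423 − 685.12 = 1737.9 lb/h.
Mass fraction = 605.75/1737.9 = 0.349.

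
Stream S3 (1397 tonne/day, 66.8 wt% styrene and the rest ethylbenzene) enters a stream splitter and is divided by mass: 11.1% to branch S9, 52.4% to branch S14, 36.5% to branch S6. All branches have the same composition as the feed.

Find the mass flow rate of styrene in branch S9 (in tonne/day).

103.6 tonne/day

Branch S9 total = 0.111×1397 = 155.07 tonne/day.
styrene in S9 = 0.668×155.07 = 103.58 tonne/day.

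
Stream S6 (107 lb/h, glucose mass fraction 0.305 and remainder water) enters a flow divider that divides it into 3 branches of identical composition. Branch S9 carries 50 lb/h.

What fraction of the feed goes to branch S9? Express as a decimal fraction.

Fraction to S9 = 50/107 = 0.4673.

0.467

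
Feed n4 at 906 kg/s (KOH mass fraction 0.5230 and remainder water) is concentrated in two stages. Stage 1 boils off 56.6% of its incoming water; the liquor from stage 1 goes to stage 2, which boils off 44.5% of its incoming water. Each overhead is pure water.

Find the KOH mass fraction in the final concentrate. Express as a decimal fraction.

water in feed = 906×0.477 = 432.16 kg/s.
After stage 1: water left = (1−0.566)×432.16 = 187.56; stream total = 661.4 kg/s.
After stage 2: water left = (1−0.445)×187.56 = 104.09; final concentrate = 577.93 kg/s.
KOH fraction = 473.84/577.93 = 0.8199.

0.8199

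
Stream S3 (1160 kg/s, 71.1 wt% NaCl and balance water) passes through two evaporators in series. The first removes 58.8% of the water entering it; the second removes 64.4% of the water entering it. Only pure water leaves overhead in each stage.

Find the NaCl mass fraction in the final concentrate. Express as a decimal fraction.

0.944

water in feed = 1160×0.289 = 335.24 kg/s.
After stage 1: water left = (1−0.588)×335.24 = 138.12; stream total = 962.88 kg/s.
After stage 2: water left = (1−0.644)×138.12 = 49.17; final concentrate = 873.93 kg/s.
NaCl fraction = 824.76/873.93 = 0.944.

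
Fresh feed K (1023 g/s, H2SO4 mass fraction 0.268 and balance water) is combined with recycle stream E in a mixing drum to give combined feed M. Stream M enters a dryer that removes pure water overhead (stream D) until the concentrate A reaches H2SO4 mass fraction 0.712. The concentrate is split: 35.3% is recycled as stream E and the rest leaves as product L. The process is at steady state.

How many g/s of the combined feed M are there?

Overall H2SO4 balance (none leaves overhead): H2SO4 in fresh feed = H2SO4 in product, i.e. 1023×0.268 = (1−0.353)·A·0.712.
A = 274.16/(0.712×0.647) = 595.15 g/s.
Recycle E = 0.353×595.15 = 210.09 g/s.
Combined feed M = 1023 + 210.09 = 1233.1 g/s.

1233 g/s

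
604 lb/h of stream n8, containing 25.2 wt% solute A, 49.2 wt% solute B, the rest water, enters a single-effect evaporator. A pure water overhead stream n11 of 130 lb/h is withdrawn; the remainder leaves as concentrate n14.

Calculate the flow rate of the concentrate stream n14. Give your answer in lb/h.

Concentrate = 604 − 130 = 474 lb/h.

474 lb/h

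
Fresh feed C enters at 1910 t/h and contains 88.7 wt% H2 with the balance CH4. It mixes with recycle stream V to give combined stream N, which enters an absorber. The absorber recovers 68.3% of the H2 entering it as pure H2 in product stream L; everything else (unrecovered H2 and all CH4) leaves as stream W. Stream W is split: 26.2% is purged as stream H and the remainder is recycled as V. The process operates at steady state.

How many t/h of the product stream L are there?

H2 in N: m_A = 1910×0.887 + (1−0.262)·(1−0.683)·m_A, so m_A = 1694.2/0.7661 = 2211.6 t/h.
Product L = 0.683×2211.6 = 1510.5 t/h.

1510 t/h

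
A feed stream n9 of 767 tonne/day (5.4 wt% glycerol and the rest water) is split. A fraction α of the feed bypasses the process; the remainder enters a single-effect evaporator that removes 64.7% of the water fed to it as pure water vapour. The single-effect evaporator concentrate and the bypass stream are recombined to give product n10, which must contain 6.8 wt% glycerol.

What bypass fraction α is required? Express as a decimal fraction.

0.664

All 767×0.054 = 41.418 tonne/day of glycerol reaches n10, so n10 = 41.418/0.068 = 609.09 tonne/day and vapour = 157.91 tonne/day.
The evaporator receives (1−α)·767 of feed at 0.946 water and removes 0.647 of that water:
0.647×0.946×(1−α)×767 = 157.91
(1−α) = 157.91/469.45 = 0.3364;  α = 0.6636.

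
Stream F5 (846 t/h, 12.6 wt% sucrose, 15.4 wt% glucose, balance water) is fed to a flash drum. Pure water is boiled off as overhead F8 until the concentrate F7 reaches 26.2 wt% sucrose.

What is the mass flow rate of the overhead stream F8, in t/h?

439.1 t/h

sucrose is conserved: 846×0.126 = 106.6 t/h all reports to the concentrate.
Concentrate = 106.6/(target fraction) = 406.85 t/h.
Overhead = 846 − 406.85 = 439.15 t/h.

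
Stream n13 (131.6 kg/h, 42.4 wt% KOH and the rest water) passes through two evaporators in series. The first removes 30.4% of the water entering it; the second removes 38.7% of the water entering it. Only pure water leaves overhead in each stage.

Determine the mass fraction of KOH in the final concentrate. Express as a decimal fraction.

0.633

water in feed = 131.6×0.576 = 75.802 kg/h.
After stage 1: water left = (1−0.304)×75.802 = 52.758; stream total = 108.56 kg/h.
After stage 2: water left = (1−0.387)×52.758 = 32.341; final concentrate = 88.139 kg/h.
KOH fraction = 55.798/88.139 = 0.633.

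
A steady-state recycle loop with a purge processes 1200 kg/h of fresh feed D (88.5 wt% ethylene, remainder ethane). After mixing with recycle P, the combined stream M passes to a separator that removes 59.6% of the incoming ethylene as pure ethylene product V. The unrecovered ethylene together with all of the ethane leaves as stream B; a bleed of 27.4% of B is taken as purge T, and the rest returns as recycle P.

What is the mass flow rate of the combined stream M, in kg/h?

2006 kg/h

ethane enters only via D and leaves only via the purge: 1200×0.115 = 0.274×(ethane in B), and the separator passes all ethane, so ethane in M = ethane in B = 503.65 kg/h.
ethylene in M: m_A = 1200×0.885 + (1−0.274)·(1−0.596)·m_A, so m_A = 1062/0.7067 = 1502.8 kg/h.
M = 1502.8 + 503.65 = 2006.4 kg/h.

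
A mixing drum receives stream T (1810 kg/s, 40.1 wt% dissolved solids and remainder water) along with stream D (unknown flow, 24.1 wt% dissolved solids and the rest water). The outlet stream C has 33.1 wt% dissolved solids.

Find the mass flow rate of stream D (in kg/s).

1408 kg/s

Let D be the unknown flow. Total out = 1810 + D.
dissolved solids balance: 725.81 + 0.241·D = 0.331·(1810 + D)
(0.241 − 0.331)·D = 0.331×1810 − 725.81 = -126.7
D = -126.7 / -0.090 = 1407.8 kg/s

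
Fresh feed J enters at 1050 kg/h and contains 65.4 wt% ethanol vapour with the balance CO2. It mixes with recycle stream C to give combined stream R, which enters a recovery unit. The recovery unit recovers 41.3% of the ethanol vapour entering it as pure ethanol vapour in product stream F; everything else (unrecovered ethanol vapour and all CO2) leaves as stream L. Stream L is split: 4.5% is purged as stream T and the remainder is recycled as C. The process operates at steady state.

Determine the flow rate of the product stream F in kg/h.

645.4 kg/h

ethanol vapour in R: m_A = 1050×0.654 + (1−0.045)·(1−0.413)·m_A, so m_A = 686.7/0.4394 = 1562.8 kg/h.
Product F = 0.413×1562.8 = 645.42 kg/h.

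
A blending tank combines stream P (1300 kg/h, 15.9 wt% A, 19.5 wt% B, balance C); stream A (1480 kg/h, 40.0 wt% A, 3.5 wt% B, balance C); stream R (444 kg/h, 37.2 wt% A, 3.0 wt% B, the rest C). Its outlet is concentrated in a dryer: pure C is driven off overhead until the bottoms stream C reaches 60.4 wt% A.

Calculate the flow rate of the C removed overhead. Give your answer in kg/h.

A entering = 1300×0.159 + 1480×0.400 + 444×0.372 = 963.87 kg/h.
All A reports to C, so C = 963.87/0.604 = 1595.8 kg/h.
Total feed = 3224 kg/h; overhead = 3224 − 1595.8 = 1628.2 kg/h.

1628 kg/h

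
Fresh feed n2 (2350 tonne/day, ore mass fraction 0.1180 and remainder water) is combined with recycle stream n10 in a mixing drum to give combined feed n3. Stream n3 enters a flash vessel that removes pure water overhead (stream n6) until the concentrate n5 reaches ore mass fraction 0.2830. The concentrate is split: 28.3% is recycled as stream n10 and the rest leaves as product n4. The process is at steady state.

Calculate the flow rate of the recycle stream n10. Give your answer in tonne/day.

Overall ore balance (none leaves overhead): ore in fresh feed = ore in product, i.e. 2350×0.118 = (1−0.283)·n5·0.283.
n5 = 277.3/(0.283×0.717) = 1366.6 tonne/day.
Recycle n10 = 0.283×1366.6 = 386.75 tonne/day.

386.8 tonne/day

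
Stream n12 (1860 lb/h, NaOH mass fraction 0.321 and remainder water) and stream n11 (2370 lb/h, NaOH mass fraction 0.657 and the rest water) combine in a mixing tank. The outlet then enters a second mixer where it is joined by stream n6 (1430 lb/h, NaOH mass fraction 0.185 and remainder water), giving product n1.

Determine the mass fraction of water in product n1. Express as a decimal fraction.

0.573

Overall, product flow = 5660 lb/h.
water in = 1860×0.679 + 2370×0.343 + 1430×0.815 = 3241.3 lb/h.
water fraction in n1 = 0.573.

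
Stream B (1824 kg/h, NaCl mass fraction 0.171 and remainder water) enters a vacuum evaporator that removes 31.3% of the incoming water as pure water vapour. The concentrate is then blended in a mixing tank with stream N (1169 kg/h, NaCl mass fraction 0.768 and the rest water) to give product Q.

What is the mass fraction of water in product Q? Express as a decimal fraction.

Vapour removed = 0.313×0.829×1824 = 473.29 kg/h; concentrate = 1350.7 kg/h.
water reaching the mixer = 1038.8 (from concentrate) + 1169×0.232 = 1310 kg/h.
Product flow = 1350.7 + 1169 = 2519.7 kg/h; water fraction = 0.520.

0.520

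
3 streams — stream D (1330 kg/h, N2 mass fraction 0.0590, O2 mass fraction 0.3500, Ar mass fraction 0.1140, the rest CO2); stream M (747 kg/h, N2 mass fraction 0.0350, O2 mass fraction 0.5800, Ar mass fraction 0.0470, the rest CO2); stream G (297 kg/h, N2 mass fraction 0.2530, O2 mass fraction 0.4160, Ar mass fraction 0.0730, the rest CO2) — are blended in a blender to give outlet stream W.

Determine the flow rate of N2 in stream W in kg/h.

179.8 kg/h

N2 out = N2 in = 1330×0.059 + 747×0.035 + 297×0.253 = 179.76 kg/h.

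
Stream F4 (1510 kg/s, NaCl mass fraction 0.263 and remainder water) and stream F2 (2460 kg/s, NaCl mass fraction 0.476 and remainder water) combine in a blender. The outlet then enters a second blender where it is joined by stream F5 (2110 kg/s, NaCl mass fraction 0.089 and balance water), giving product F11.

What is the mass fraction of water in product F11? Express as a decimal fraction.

0.711

Overall, product flow = 6080 kg/s.
water in = 1510×0.737 + 2460×0.524 + 2110×0.911 = 4324.1 kg/s.
water fraction in F11 = 0.711.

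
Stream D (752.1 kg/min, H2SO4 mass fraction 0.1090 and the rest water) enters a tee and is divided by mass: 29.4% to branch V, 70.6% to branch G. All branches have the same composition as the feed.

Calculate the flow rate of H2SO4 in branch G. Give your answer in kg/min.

Branch G total = 0.706×752.1 = 530.98 kg/min.
H2SO4 in G = 0.109×530.98 = 57.877 kg/min.

57.88 kg/min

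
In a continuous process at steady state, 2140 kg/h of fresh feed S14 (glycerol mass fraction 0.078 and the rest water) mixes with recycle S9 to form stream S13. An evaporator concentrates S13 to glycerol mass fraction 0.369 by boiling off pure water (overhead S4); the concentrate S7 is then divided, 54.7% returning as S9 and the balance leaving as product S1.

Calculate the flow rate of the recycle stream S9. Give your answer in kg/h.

Overall glycerol balance (none leaves overhead): glycerol in fresh feed = glycerol in product, i.e. 2140×0.078 = (1−0.547)·S7·0.369.
S7 = 166.92/(0.369×0.453) = 998.58 kg/h.
Recycle S9 = 0.547×998.58 = 546.22 kg/h.

546.2 kg/h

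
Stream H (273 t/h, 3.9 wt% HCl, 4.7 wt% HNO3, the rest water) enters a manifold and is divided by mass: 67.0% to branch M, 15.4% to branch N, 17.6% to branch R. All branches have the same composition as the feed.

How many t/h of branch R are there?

Branch R flow = 0.176×273 = 48.048 t/h.

48.05 t/h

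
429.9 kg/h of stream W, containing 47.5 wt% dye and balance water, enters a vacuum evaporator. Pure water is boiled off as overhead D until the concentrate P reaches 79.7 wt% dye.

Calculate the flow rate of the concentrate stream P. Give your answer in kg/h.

256.2 kg/h

dye is conserved: 429.9×0.475 = 204.2 kg/h all reports to the concentrate.
Concentrate = 204.2/(target fraction) = 256.21 kg/h.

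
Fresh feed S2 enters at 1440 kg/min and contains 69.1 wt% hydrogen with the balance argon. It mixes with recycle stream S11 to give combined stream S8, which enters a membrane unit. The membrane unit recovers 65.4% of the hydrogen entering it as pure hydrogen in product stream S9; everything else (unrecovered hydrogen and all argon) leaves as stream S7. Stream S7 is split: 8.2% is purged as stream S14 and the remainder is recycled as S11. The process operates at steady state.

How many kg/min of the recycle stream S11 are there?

argon enters only via S2 and leaves only via the purge: 1440×0.309 = 0.082×(argon in S7), and the membrane unit passes all argon, so argon in S8 = argon in S7 = 5426.3 kg/min.
hydrogen in S8: m_A = 1440×0.691 + (1−0.082)·(1−0.654)·m_A, so m_A = 995.04/0.6824 = 1458.2 kg/min.
S7 = (1−0.654)×1458.2 + 5426.3 = 5930.9 kg/min.
Recycle S11 = (1−0.082)×5930.9 = 5444.5 kg/min.

5445 kg/min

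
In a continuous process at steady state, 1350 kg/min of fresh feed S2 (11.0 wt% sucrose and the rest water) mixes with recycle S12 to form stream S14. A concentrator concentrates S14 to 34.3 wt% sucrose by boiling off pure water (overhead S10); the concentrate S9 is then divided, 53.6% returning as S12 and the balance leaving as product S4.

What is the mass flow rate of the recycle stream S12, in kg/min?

Overall sucrose balance (none leaves overhead): sucrose in fresh feed = sucrose in product, i.e. 1350×0.110 = (1−0.536)·S9·0.343.
S9 = 148.5/(0.343×0.464) = 933.07 kg/min.
Recycle S12 = 0.536×933.07 = 500.13 kg/min.

500.1 kg/min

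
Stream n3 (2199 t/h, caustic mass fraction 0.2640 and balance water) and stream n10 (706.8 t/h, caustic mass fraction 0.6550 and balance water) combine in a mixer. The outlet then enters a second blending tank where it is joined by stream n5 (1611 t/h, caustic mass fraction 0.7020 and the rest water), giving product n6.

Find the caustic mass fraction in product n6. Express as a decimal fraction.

0.4814

Overall, product flow = 4516.8 t/h.
caustic in = 2199×0.264 + 706.8×0.655 + 1611×0.702 = 2174.4 t/h.
caustic fraction in n6 = 0.4814.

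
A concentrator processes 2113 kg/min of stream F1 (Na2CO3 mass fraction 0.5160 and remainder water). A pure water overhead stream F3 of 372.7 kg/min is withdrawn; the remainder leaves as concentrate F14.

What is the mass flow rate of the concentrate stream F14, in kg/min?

Concentrate = 2113 − 372.7 = 1740.3 kg/min.

1740 kg/min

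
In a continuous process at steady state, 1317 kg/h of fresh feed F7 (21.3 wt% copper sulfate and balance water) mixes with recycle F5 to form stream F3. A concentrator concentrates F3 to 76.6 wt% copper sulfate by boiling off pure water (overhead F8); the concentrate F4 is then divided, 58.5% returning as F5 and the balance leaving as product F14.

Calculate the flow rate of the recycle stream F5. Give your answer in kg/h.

Overall copper sulfate balance (none leaves overhead): copper sulfate in fresh feed = copper sulfate in product, i.e. 1317×0.213 = (1−0.585)·F4·0.766.
F4 = 280.52/(0.766×0.415) = 882.45 kg/h.
Recycle F5 = 0.585×882.45 = 516.23 kg/h.

516.2 kg/h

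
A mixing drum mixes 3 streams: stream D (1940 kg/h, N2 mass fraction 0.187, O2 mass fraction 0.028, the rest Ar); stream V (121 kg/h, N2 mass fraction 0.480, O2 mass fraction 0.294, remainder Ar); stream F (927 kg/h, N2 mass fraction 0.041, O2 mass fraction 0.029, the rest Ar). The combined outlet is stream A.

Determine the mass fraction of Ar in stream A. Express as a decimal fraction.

Total flow out = 1940 + 121 + 927 = 2988 kg/h.
Ar in = 1940×0.785 + 121×0.226 + 927×0.930 = 2412.4 kg/h.
Ar mass fraction in A = 2412.4/2988 = 0.807.

0.807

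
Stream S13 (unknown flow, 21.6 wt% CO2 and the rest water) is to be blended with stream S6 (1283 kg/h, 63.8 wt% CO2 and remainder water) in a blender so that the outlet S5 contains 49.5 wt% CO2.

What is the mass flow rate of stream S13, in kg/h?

657.6 kg/h

Let S13 be the unknown flow. Total out = 1283 + S13.
CO2 balance: 818.55 + 0.216·S13 = 0.495·(1283 + S13)
(0.216 − 0.495)·S13 = 0.495×1283 − 818.55 = -183.47
S13 = -183.47 / -0.279 = 657.59 kg/h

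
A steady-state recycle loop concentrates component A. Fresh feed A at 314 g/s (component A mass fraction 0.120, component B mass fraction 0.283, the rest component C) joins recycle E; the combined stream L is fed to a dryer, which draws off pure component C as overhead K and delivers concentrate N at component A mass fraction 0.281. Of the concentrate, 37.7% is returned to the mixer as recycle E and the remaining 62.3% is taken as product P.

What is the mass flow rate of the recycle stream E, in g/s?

Overall component A balance (none leaves overhead): component A in fresh feed = component A in product, i.e. 314×0.120 = (1−0.377)·N·0.281.
N = 37.68/(0.281×0.623) = 215.24 g/s.
Recycle E = 0.377×215.24 = 81.144 g/s.

81.14 g/s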